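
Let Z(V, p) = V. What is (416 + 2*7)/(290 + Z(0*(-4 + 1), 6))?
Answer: 43/29 ≈ 1.4828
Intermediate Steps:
(416 + 2*7)/(290 + Z(0*(-4 + 1), 6)) = (416 + 2*7)/(290 + 0*(-4 + 1)) = (416 + 14)/(290 + 0*(-3)) = 430/(290 + 0) = 430/290 = 430*(1/290) = 43/29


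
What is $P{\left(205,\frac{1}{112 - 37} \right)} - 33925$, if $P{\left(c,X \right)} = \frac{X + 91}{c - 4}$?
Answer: $- \frac{511412549}{15075} \approx -33925.0$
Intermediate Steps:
$P{\left(c,X \right)} = \frac{91 + X}{-4 + c}$
$P{\left(205,\frac{1}{112 - 37} \right)} - 33925 = \frac{91 + \frac{1}{112 - 37}}{-4 + 205} - 33925 = \frac{91 + \frac{1}{75}}{201} - 33925 = \frac{1}{201} \cdot \frac{6826}{75} - 33925 = \frac{6826}{15075} - 33925 = - \frac{511412549}{15075}$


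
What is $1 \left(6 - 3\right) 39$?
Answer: $117$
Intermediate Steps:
$1 \left(6 - 3\right) 39 = 1 \cdot 3 \cdot 39 = 3 \cdot 39 = 117$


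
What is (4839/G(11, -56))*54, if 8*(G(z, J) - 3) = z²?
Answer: 2090448/145 ≈ 14417.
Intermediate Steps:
G(z, J) = 3 + z²/8
(4839/G(11, -56))*54 = (4839/(3 + (⅛)*11²))*54 = (4839/(3 + (⅛)*121))*54 = (4839/(3 + 121/8))*54 = (4839/(145/8))*54 = (4839*(8/145))*54 = (38712/145)*54 = 2090448/145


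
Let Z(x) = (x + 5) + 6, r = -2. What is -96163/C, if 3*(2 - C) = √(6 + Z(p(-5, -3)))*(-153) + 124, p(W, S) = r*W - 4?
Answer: -34041702/524483 - 44138817*√23/524483 ≈ -468.51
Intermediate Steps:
p(W, S) = -4 - 2*W (p(W, S) = -2*W - 4 = -4 - 2*W)
Z(x) = 11 + x (Z(x) = (5 + x) + 6 = 11 + x)
C = -118/3 + 51*√23 (C = 2 - (√(6 + (11 + (-4 - 2*(-5))))*(-153) + 124)/3 = 2 - (√(6 + (11 + (-4 + 10)))*(-153) + 124)/3 = 2 - (√(6 + (11 + 6))*(-153) + 124)/3 = 2 - (√(6 + 17)*(-153) + 124)/3 = 2 - (√23*(-153) + 124)/3 = 2 - (-153*√23 + 124)/3 = 2 - (124 - 153*√23)/3 = 2 + (-124/3 + 51*√23) = -118/3 + 51*√23 ≈ 205.25)
-96163/C = -96163/(-118/3 + 51*√23)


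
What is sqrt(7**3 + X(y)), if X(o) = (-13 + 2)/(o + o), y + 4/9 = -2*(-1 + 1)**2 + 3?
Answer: sqrt(721234)/46 ≈ 18.462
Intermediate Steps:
y = 23/9 (y = -4/9 + (-2*(-1 + 1)**2 + 3) = -4/9 + (-2*0**2 + 3) = -4/9 + (-2*0 + 3) = -4/9 + (0 + 3) = -4/9 + 3 = 23/9 ≈ 2.5556)
X(o) = -11/(2*o) (X(o) = -11*1/(2*o) = -11/(2*o))
sqrt(7**3 + X(y)) = sqrt(7**3 - 11/(2*23/9)) = sqrt(343 - 11/2*9/23) = sqrt(343 - 99/46) = sqrt(15679/46) = sqrt(721234)/46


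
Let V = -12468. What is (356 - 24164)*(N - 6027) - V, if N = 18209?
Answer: -290016588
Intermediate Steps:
(356 - 24164)*(N - 6027) - V = (356 - 24164)*(18209 - 6027) - 1*(-12468) = -23808*12182 + 12468 = -290029056 + 12468 = -290016588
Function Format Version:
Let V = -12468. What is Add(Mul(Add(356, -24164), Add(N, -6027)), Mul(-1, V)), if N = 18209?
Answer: -290016588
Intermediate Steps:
Add(Mul(Add(356, -24164), Add(N, -6027)), Mul(-1, V)) = Add(Mul(Add(356, -24164), Add(18209, -6027)), Mul(-1, -12468)) = Add(Mul(-23808, 12182), 12468) = Add(-290029056, 12468) = -290016588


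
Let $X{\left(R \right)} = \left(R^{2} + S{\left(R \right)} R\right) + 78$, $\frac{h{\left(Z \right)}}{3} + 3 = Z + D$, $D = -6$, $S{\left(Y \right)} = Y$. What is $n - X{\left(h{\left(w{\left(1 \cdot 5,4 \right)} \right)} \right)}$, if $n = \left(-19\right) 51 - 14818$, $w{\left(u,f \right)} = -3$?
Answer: $-18457$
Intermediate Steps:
$h{\left(Z \right)} = -27 + 3 Z$ ($h{\left(Z \right)} = -9 + 3 \left(Z - 6\right) = -9 + 3 \left(-6 + Z\right) = -9 + \left(-18 + 3 Z\right) = -27 + 3 Z$)
$n = -15787$ ($n = -969 - 14818 = -15787$)
$X{\left(R \right)} = 78 + 2 R^{2}$ ($X{\left(R \right)} = \left(R^{2} + R R\right) + 78 = \left(R^{2} + R^{2}\right) + 78 = 2 R^{2} + 78 = 78 + 2 R^{2}$)
$n - X{\left(h{\left(w{\left(1 \cdot 5,4 \right)} \right)} \right)} = -15787 - \left(78 + 2 \left(-27 + 3 \left(-3\right)\right)^{2}\right) = -15787 - \left(78 + 2 \left(-27 - 9\right)^{2}\right) = -15787 - \left(78 + 2 \left(-36\right)^{2}\right) = -15787 - \left(78 + 2 \cdot 1296\right) = -15787 - \left(78 + 2592\right) = -15787 - 2670 = -18457$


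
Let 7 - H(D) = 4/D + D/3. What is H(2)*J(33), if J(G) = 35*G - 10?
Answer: 14885/3 ≈ 4961.7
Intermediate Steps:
H(D) = 7 - 4/D - D/3 (H(D) = 7 - (4/D + D/3) = 7 + (-4/D - D/3) = 7 - 4/D - D/3)
J(G) = -10 + 35*G
H(2)*J(33) = (7 - 4/2 - 1/3*2)*(-10 + 35*33) = (7 - 4*1/2 - 2/3)*(-10 + 1155) = (7 - 2 - 2/3)*1145 = (13/3)*1145 = 14885/3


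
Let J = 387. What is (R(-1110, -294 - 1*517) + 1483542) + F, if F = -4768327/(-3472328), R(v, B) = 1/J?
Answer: 1993572141590189/1343790936 ≈ 1.4835e+6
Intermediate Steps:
R(v, B) = 1/387
F = 4768327/3472328 (F = -4768327*(-1/3472328) = 4768327/3472328 ≈ 1.3732)
(R(-1110, -294 - 1*517) + 1483542) + F = (1/387 + 1483542) + 4768327/3472328 = 574130755/387 + 4768327/3472328 = 1993572141590189/1343790936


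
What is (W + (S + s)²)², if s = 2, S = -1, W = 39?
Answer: 1600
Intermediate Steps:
(W + (S + s)²)² = (39 + (-1 + 2)²)² = (39 + 1²)² = (39 + 1)² = 40² = 1600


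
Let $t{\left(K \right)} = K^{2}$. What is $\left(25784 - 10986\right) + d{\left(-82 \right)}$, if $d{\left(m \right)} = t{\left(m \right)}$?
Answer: $21522$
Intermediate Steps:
$d{\left(m \right)} = m^{2}$
$\left(25784 - 10986\right) + d{\left(-82 \right)} = \left(25784 - 10986\right) + \left(-82\right)^{2} = 14798 + 6724 = 21522$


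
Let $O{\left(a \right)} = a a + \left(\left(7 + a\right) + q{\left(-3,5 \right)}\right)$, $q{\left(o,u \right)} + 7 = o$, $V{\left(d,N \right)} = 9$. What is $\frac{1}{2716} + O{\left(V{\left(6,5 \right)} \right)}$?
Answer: $\frac{236293}{2716} \approx 87.0$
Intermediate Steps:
$q{\left(o,u \right)} = -7 + o$
$O{\left(a \right)} = -3 + a + a^{2}$ ($O{\left(a \right)} = a a + \left(\left(7 + a\right) - 10\right) = a^{2} + \left(\left(7 + a\right) - 10\right) = a^{2} + \left(-3 + a\right) = -3 + a + a^{2}$)
$\frac{1}{2716} + O{\left(V{\left(6,5 \right)} \right)} = \frac{1}{2716} + \left(-3 + 9 + 9^{2}\right) = \frac{1}{2716} + \left(-3 + 9 + 81\right) = \frac{1}{2716} + 87 = \frac{236293}{2716}$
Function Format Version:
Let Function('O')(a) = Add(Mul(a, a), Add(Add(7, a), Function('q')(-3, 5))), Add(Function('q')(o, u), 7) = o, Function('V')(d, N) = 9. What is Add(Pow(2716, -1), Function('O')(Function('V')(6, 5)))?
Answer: Rational(236293, 2716) ≈ 87.000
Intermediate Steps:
Function('q')(o, u) = Add(-7, o)
Function('O')(a) = Add(-3, a, Pow(a, 2)) (Function('O')(a) = Add(Mul(a, a), Add(Add(7, a), Add(-7, -3))) = Add(Pow(a, 2), Add(Add(7, a), -10)) = Add(Pow(a, 2), Add(-3, a)) = Add(-3, a, Pow(a, 2)))
Add(Pow(2716, -1), Function('O')(Function('V')(6, 5))) = Add(Pow(2716, -1), Add(-3, 9, Pow(9, 2))) = Add(Rational(1, 2716), Add(-3, 9, 81)) = Add(Rational(1, 2716), 87) = Rational(236293, 2716)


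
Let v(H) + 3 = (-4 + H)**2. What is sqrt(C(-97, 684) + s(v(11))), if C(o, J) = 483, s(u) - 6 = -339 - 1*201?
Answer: I*sqrt(51) ≈ 7.1414*I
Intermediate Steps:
v(H) = -3 + (-4 + H)**2
s(u) = -534 (s(u) = 6 + (-339 - 1*201) = 6 + (-339 - 201) = 6 - 540 = -534)
sqrt(C(-97, 684) + s(v(11))) = sqrt(483 - 534) = sqrt(-51) = I*sqrt(51)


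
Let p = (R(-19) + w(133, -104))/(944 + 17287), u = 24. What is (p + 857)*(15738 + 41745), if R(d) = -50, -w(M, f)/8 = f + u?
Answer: 5074273503/103 ≈ 4.9265e+7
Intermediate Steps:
w(M, f) = -192 - 8*f (w(M, f) = -8*(f + 24) = -8*(24 + f) = -192 - 8*f)
p = 10/309 (p = (-50 + (-192 - 8*(-104)))/(944 + 17287) = (-50 + (-192 + 832))/18231 = (-50 + 640)*(1/18231) = 590*(1/18231) = 10/309 ≈ 0.032362)
(p + 857)*(15738 + 41745) = (10/309 + 857)*(15738 + 41745) = (264823/309)*57483 = 5074273503/103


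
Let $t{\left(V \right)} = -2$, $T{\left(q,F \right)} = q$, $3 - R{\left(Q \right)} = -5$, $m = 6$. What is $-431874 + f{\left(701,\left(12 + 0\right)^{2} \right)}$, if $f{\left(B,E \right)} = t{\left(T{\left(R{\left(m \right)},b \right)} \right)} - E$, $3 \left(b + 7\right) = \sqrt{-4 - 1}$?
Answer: $-432020$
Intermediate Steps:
$b = -7 + \frac{i \sqrt{5}}{3}$ ($b = -7 + \frac{\sqrt{-4 - 1}}{3} = -7 + \frac{\sqrt{-5}}{3} = -7 + \frac{i \sqrt{5}}{3} \approx -7.0 + 0.74536 i$)
$R{\left(Q \right)} = 8$ ($R{\left(Q \right)} = 3 - -5 = 3 + 5 = 8$)
$f{\left(B,E \right)} = -2 - E$
$-431874 + f{\left(701,\left(12 + 0\right)^{2} \right)} = -431874 - \left(2 + \left(12 + 0\right)^{2}\right) = -431874 - 146 = -432020$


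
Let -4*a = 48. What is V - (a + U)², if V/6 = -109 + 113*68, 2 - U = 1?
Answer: 45329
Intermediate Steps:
U = 1 (U = 2 - 1*1 = 2 - 1 = 1)
V = 45450 (V = 6*(-109 + 113*68) = 6*(-109 + 7684) = 6*7575 = 45450)
a = -12 (a = -¼*48 = -12)
V - (a + U)² = 45450 - (-12 + 1)² = 45450 - 1*(-11)² = 45450 - 1*121 = 45450 - 121 = 45329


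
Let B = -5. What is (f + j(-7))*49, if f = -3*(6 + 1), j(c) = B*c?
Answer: 686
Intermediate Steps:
j(c) = -5*c
f = -21 (f = -3*7 = -21)
(f + j(-7))*49 = (-21 - 5*(-7))*49 = (-21 + 35)*49 = 14*49 = 686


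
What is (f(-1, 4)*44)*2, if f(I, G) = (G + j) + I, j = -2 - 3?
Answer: -176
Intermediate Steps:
j = -5
f(I, G) = -5 + G + I (f(I, G) = (G - 5) + I = (-5 + G) + I = -5 + G + I)
(f(-1, 4)*44)*2 = ((-5 + 4 - 1)*44)*2 = -2*44*2 = -88*2 = -176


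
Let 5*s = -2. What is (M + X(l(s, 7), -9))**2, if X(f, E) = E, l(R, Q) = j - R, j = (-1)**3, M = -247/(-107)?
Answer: 512656/11449 ≈ 44.777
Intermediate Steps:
s = -2/5 (s = (1/5)*(-2) = -2/5 ≈ -0.40000)
M = 247/107 (M = -247*(-1/107) = 247/107 ≈ 2.3084)
j = -1
l(R, Q) = -1 - R
(M + X(l(s, 7), -9))**2 = (247/107 - 9)**2 = (-716/107)**2 = 512656/11449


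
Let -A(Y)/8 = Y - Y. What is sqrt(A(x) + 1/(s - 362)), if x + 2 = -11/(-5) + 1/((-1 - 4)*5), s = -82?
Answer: I*sqrt(111)/222 ≈ 0.047458*I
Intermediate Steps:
x = 4/25 (x = -2 + (-11/(-5) + 1/((-1 - 4)*5)) = -2 + (-11*(-1/5) + 1/(-5*5)) = -2 + (11/5 + 1/(-25)) = -2 + (11/5 + 1*(-1/25)) = -2 + (11/5 - 1/25) = -2 + 54/25 = 4/25 ≈ 0.16000)
A(Y) = 0 (A(Y) = -8*(Y - Y) = -8*0 = 0)
sqrt(A(x) + 1/(s - 362)) = sqrt(0 + 1/(-82 - 362)) = sqrt(0 + 1/(-444)) = sqrt(0 - 1/444) = sqrt(-1/444) = I*sqrt(111)/222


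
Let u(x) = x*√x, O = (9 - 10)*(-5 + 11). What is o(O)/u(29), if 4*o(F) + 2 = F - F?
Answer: -√29/1682 ≈ -0.0032016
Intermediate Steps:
O = -6 (O = -1*6 = -6)
o(F) = -½ (o(F) = -½ + (F - F)/4 = -½ + (¼)*0 = -½ + 0 = -½)
u(x) = x^(3/2)
o(O)/u(29) = -√29/841/2 = -√29/1682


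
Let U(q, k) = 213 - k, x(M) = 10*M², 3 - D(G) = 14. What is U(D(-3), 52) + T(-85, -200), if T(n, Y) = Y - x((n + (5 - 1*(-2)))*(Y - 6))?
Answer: -2581806279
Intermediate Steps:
D(G) = -11 (D(G) = 3 - 1*14 = 3 - 14 = -11)
T(n, Y) = Y - 10*(-6 + Y)²*(7 + n)² (T(n, Y) = Y - 10*((n + (5 - 1*(-2)))*(Y - 6))² = Y - 10*((n + (5 + 2))*(-6 + Y))² = Y - 10*((n + 7)*(-6 + Y))² = Y - 10*((7 + n)*(-6 + Y))² = Y - 10*((-6 + Y)*(7 + n))² = Y - 10*(-6 + Y)²*(7 + n)²)
U(D(-3), 52) + T(-85, -200) = (213 - 1*52) + (-200 - 10*(-42 - 6*(-85) + 7*(-200) - 200*(-85))²) = (213 - 52) + (-200 - 10*(-42 + 510 - 1400 + 17000)²) = 161 + (-200 - 10*16068²) = 161 + (-200 - 10*258180624) = 161 + (-200 - 2581806240) = 161 - 2581806440 = -2581806279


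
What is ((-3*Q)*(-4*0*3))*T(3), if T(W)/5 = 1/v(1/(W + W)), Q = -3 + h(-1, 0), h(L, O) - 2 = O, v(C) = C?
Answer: 0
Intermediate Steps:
h(L, O) = 2 + O
Q = -1 (Q = -3 + (2 + 0) = -3 + 2 = -1)
T(W) = 10*W (T(W) = 5/(1/(W + W)) = 5/(1/(2*W)) = 5/((1/(2*W))) = 5*(2*W) = 10*W)
((-3*Q)*(-4*0*3))*T(3) = ((-3*(-1))*(-4*0*3))*(10*3) = (3*(0*3))*30 = (3*0)*30 = 0*30 = 0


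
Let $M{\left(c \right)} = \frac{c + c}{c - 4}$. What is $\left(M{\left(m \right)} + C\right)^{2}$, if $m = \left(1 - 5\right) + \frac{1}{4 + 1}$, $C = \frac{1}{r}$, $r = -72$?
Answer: $\frac{808201}{876096} \approx 0.9225$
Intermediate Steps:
$C = - \frac{1}{72}$ ($C = \frac{1}{-72} = - \frac{1}{72} \approx -0.013889$)
$m = - \frac{19}{5}$ ($m = -4 + \frac{1}{5} = - \frac{19}{5} \approx -3.8$)
$M{\left(c \right)} = \frac{2 c}{-4 + c}$
$\left(M{\left(m \right)} + C\right)^{2} = \left(2 \left(- \frac{19}{5}\right) \frac{1}{-4 - \frac{19}{5}} - \frac{1}{72}\right)^{2} = \left(2 \left(- \frac{19}{5}\right) \frac{1}{- \frac{39}{5}} - \frac{1}{72}\right)^{2} = \left(2 \left(- \frac{19}{5}\right) \left(- \frac{5}{39}\right) - \frac{1}{72}\right)^{2} = \left(\frac{38}{39} - \frac{1}{72}\right)^{2} = \left(\frac{899}{936}\right)^{2} = \frac{808201}{876096}$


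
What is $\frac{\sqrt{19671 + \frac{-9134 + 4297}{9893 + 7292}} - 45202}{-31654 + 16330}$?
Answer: $\frac{22601}{7662} - \frac{\sqrt{118555912370}}{37620420} \approx 2.9406$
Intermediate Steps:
$\frac{\sqrt{19671 + \frac{-9134 + 4297}{9893 + 7292}} - 45202}{-31654 + 16330} = \frac{\sqrt{19671 - \frac{4837}{17185}} - 45202}{-15324} = \left(\sqrt{19671 - \frac{691}{2455}} - 45202\right) \left(- \frac{1}{15324}\right) = \left(\sqrt{\frac{48291614}{2455}} - 45202\right) \left(- \frac{1}{15324}\right) = \left(\frac{\sqrt{118555912370}}{2455} - 45202\right) \left(- \frac{1}{15324}\right) = \left(-45202 + \frac{\sqrt{118555912370}}{2455}\right) \left(- \frac{1}{15324}\right) = \frac{22601}{7662} - \frac{\sqrt{118555912370}}{37620420}$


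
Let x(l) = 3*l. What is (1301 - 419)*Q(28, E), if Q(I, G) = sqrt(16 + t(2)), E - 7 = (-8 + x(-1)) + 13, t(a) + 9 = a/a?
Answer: 1764*sqrt(2) ≈ 2494.7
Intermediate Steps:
t(a) = -8 (t(a) = -9 + a/a = -9 + 1 = -8)
E = 9 (E = 7 + ((-8 + 3*(-1)) + 13) = 7 + ((-8 - 3) + 13) = 7 + (-11 + 13) = 7 + 2 = 9)
Q(I, G) = 2*sqrt(2) (Q(I, G) = sqrt(16 - 8) = sqrt(8) = 2*sqrt(2))
(1301 - 419)*Q(28, E) = (1301 - 419)*(2*sqrt(2)) = 882*(2*sqrt(2)) = 1764*sqrt(2)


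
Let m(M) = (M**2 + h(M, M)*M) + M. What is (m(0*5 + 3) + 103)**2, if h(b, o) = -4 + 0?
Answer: 10609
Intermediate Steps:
h(b, o) = -4
m(M) = M**2 - 3*M (m(M) = (M**2 - 4*M) + M = M**2 - 3*M)
(m(0*5 + 3) + 103)**2 = ((0*5 + 3)*(-3 + (0*5 + 3)) + 103)**2 = ((0 + 3)*(-3 + (0 + 3)) + 103)**2 = (3*(-3 + 3) + 103)**2 = (3*0 + 103)**2 = (0 + 103)**2 = 103**2 = 10609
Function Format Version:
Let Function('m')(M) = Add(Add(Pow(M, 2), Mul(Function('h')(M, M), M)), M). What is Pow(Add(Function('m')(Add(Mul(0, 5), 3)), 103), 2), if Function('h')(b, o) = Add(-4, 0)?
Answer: 10609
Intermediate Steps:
Function('h')(b, o) = -4
Function('m')(M) = Add(Pow(M, 2), Mul(-3, M)) (Function('m')(M) = Add(Add(Pow(M, 2), Mul(-4, M)), M) = Add(Pow(M, 2), Mul(-3, M)))
Pow(Add(Function('m')(Add(Mul(0, 5), 3)), 103), 2) = Pow(Add(Mul(Add(Mul(0, 5), 3), Add(-3, Add(Mul(0, 5), 3))), 103), 2) = Pow(Add(Mul(Add(0, 3), Add(-3, Add(0, 3))), 103), 2) = Pow(Add(Mul(3, Add(-3, 3)), 103), 2) = Pow(Add(Mul(3, 0), 103), 2) = Pow(Add(0, 103), 2) = Pow(103, 2) = 10609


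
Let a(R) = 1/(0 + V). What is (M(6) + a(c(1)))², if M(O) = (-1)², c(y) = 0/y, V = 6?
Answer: 49/36 ≈ 1.3611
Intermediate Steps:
c(y) = 0
M(O) = 1
a(R) = ⅙ (a(R) = 1/(0 + 6) = 1/6 = ⅙)
(M(6) + a(c(1)))² = (1 + ⅙)² = (7/6)² = 49/36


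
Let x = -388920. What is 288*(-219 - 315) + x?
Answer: -542712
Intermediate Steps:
288*(-219 - 315) + x = 288*(-219 - 315) - 388920 = 288*(-534) - 388920 = -153792 - 388920 = -542712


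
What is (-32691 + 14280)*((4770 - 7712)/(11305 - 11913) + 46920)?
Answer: -13822931319/16 ≈ -8.6393e+8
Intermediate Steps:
(-32691 + 14280)*((4770 - 7712)/(11305 - 11913) + 46920) = -18411*(-2942/(-608) + 46920) = -18411*(-2942*(-1/608) + 46920) = -18411*(1471/304 + 46920) = -18411*14265151/304 = -13822931319/16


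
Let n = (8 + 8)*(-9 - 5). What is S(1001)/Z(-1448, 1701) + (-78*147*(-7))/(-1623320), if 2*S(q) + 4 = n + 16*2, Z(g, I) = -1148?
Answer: 1195439/33278060 ≈ 0.035923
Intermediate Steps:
n = -224 (n = 16*(-14) = -224)
S(q) = -98 (S(q) = -2 + (-224 + 16*2)/2 = -2 + (-224 + 32)/2 = -2 + (½)*(-192) = -2 - 96 = -98)
S(1001)/Z(-1448, 1701) + (-78*147*(-7))/(-1623320) = -98/(-1148) + (-78*147*(-7))/(-1623320) = -98*(-1/1148) - 11466*(-7)*(-1/1623320) = 7/82 + 80262*(-1/1623320) = 7/82 - 40131/811660 = 1195439/33278060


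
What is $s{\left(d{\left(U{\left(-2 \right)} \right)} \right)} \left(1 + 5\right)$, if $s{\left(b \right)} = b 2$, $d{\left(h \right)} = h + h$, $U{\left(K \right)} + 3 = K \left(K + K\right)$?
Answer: $120$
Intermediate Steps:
$U{\left(K \right)} = -3 + 2 K^{2}$ ($U{\left(K \right)} = -3 + K \left(K + K\right) = -3 + K 2 K = -3 + 2 K^{2}$)
$d{\left(h \right)} = 2 h$
$s{\left(b \right)} = 2 b$
$s{\left(d{\left(U{\left(-2 \right)} \right)} \right)} \left(1 + 5\right) = 2 \cdot 2 \left(-3 + 2 \left(-2\right)^{2}\right) \left(1 + 5\right) = 2 \cdot 2 \left(-3 + 2 \cdot 4\right) 6 = 2 \cdot 2 \left(-3 + 8\right) 6 = 2 \cdot 2 \cdot 5 \cdot 6 = 2 \cdot 10 \cdot 6 = 20 \cdot 6 = 120$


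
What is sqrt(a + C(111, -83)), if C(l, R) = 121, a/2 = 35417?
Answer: sqrt(70955) ≈ 266.37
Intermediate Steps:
a = 70834 (a = 2*35417 = 70834)
sqrt(a + C(111, -83)) = sqrt(70834 + 121) = sqrt(70955)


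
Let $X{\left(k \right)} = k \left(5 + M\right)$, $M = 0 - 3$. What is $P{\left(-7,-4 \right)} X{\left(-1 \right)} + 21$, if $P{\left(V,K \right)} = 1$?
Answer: $19$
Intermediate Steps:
$M = -3$ ($M = 0 - 3 = -3$)
$X{\left(k \right)} = 2 k$ ($X{\left(k \right)} = k \left(5 - 3\right) = k 2 = 2 k$)
$P{\left(-7,-4 \right)} X{\left(-1 \right)} + 21 = 1 \cdot 2 \left(-1\right) + 21 = 1 \left(-2\right) + 21 = -2 + 21 = 19$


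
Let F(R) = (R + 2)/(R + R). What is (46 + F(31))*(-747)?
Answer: -2155095/62 ≈ -34760.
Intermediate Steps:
F(R) = (2 + R)/(2*R) (F(R) = (2 + R)/((2*R)) = (2 + R)*(1/(2*R)) = (2 + R)/(2*R))
(46 + F(31))*(-747) = (46 + (½)*(2 + 31)/31)*(-747) = (46 + (½)*(1/31)*33)*(-747) = (46 + 33/62)*(-747) = (2885/62)*(-747) = -2155095/62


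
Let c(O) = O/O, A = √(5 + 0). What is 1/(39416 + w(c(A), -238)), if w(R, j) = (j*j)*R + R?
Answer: 1/96061 ≈ 1.0410e-5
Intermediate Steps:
A = √5 ≈ 2.2361
c(O) = 1
w(R, j) = R + R*j² (w(R, j) = j²*R + R = R*j² + R = R + R*j²)
1/(39416 + w(c(A), -238)) = 1/(39416 + 1*(1 + (-238)²)) = 1/(39416 + 1*(1 + 56644)) = 1/(39416 + 1*56645) = 1/(39416 + 56645) = 1/96061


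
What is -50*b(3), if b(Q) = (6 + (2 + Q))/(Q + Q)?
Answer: -275/3 ≈ -91.667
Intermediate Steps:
b(Q) = (8 + Q)/(2*Q) (b(Q) = (8 + Q)/((2*Q)) = (8 + Q)*(1/(2*Q)) = (8 + Q)/(2*Q))
-50*b(3) = -25*(8 + 3)/3 = -25*11/3 = -50*11/6 = -275/3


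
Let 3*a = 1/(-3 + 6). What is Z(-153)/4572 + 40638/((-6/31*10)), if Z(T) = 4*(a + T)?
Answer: -2159903141/102870 ≈ -20996.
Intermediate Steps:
a = 1/9 (a = 1/(3*(-3 + 6)) = (1/3)/3 = (1/3)*(1/3) = 1/9 ≈ 0.11111)
Z(T) = 4/9 + 4*T (Z(T) = 4*(1/9 + T) = 4/9 + 4*T)
Z(-153)/4572 + 40638/((-6/31*10)) = (4/9 + 4*(-153))/4572 + 40638/((-6/31*10)) = (4/9 - 612)*(1/4572) + 40638/((-6*1/31*10)) = -5504/9*1/4572 + 40638/((-6/31*10)) = -1376/10287 + 40638/(-60/31) = -1376/10287 + 40638*(-31/60) = -1376/10287 - 209963/10 = -2159903141/102870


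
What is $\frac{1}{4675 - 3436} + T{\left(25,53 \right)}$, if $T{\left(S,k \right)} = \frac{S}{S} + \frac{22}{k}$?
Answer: $\frac{92978}{65667} \approx 1.4159$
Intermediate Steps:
$T{\left(S,k \right)} = 1 + \frac{22}{k}$
$\frac{1}{4675 - 3436} + T{\left(25,53 \right)} = \frac{1}{4675 - 3436} + \frac{22 + 53}{53} = \frac{1}{1239} + \frac{1}{53} \cdot 75 = \frac{1}{1239} + \frac{75}{53} = \frac{92978}{65667}$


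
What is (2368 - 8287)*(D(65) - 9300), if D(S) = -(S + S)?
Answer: 55816170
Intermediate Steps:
D(S) = -2*S
(2368 - 8287)*(D(65) - 9300) = (2368 - 8287)*(-2*65 - 9300) = -5919*(-130 - 9300) = -5919*(-9430) = 55816170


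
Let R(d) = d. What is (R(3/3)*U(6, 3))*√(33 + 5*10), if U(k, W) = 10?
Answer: 10*√83 ≈ 91.104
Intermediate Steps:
(R(3/3)*U(6, 3))*√(33 + 5*10) = ((3/3)*10)*√(33 + 5*10) = ((3*(⅓))*10)*√(33 + 50) = (1*10)*√83 = 10*√83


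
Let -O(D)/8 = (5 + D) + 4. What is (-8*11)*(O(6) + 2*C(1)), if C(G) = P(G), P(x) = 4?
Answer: 9856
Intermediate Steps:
C(G) = 4
O(D) = -72 - 8*D (O(D) = -8*((5 + D) + 4) = -8*(9 + D) = -72 - 8*D)
(-8*11)*(O(6) + 2*C(1)) = (-8*11)*((-72 - 8*6) + 2*4) = -88*((-72 - 48) + 8) = -88*(-120 + 8) = -88*(-112) = 9856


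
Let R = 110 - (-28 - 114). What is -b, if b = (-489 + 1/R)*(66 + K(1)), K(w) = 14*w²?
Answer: 2464540/63 ≈ 39120.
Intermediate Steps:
R = 252 (R = 110 - 1*(-142) = 110 + 142 = 252)
b = -2464540/63 (b = (-489 + 1/252)*(66 + 14*1²) = (-489 + 1/252)*(66 + 14*1) = -123227*(66 + 14)/252 = -123227/252*80 = -2464540/63 ≈ -39120.)
-b = -1*(-2464540/63) = 2464540/63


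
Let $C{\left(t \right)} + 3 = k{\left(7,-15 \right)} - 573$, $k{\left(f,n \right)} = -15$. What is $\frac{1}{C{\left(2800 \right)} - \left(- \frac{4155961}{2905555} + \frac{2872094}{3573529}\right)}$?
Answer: $- \frac{10383085053595}{6129896846600446} \approx -0.0016938$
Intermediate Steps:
$C{\left(t \right)} = -591$ ($C{\left(t \right)} = -3 - 588 = -591$)
$\frac{1}{C{\left(2800 \right)} - \left(- \frac{4155961}{2905555} + \frac{2872094}{3573529}\right)} = \frac{1}{-591 - \left(- \frac{4155961}{2905555} + \frac{2872094}{3573529}\right)} = \frac{1}{-591 - - \frac{6506420074199}{10383085053595}} = \frac{1}{-591 + \left(\frac{4155961}{2905555} - \frac{2872094}{3573529}\right)} = \frac{1}{-591 + \frac{6506420074199}{10383085053595}} = \frac{1}{- \frac{6129896846600446}{10383085053595}} = - \frac{10383085053595}{6129896846600446}$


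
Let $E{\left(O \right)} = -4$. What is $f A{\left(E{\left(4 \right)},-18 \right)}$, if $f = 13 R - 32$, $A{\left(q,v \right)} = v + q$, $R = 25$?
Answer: $-6446$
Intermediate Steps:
$A{\left(q,v \right)} = q + v$
$f = 293$ ($f = 13 \cdot 25 - 32 = 325 - 32 = 293$)
$f A{\left(E{\left(4 \right)},-18 \right)} = 293 \left(-4 - 18\right) = 293 \left(-22\right) = -6446$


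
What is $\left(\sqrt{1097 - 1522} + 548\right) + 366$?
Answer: $914 + 5 i \sqrt{17} \approx 914.0 + 20.616 i$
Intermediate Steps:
$\left(\sqrt{1097 - 1522} + 548\right) + 366 = \left(\sqrt{-425} + 548\right) + 366 = \left(5 i \sqrt{17} + 548\right) + 366 = \left(548 + 5 i \sqrt{17}\right) + 366 = 914 + 5 i \sqrt{17}$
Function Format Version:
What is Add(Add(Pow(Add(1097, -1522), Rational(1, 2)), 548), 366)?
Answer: Add(914, Mul(5, I, Pow(17, Rational(1, 2)))) ≈ Add(914.00, Mul(20.616, I))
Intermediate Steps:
Add(Add(Pow(Add(1097, -1522), Rational(1, 2)), 548), 366) = Add(Add(Pow(-425, Rational(1, 2)), 548), 366) = Add(Add(Mul(5, I, Pow(17, Rational(1, 2))), 548), 366) = Add(Add(548, Mul(5, I, Pow(17, Rational(1, 2)))), 366) = Add(914, Mul(5, I, Pow(17, Rational(1, 2))))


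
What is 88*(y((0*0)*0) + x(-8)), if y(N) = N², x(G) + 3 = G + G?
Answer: -1672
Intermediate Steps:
x(G) = -3 + 2*G (x(G) = -3 + (G + G) = -3 + 2*G)
88*(y((0*0)*0) + x(-8)) = 88*(((0*0)*0)² + (-3 + 2*(-8))) = 88*((0*0)² + (-3 - 16)) = 88*(0² - 19) = 88*(0 - 19) = 88*(-19) = -1672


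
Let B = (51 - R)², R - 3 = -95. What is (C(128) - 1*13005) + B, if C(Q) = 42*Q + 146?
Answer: 12966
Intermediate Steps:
R = -92 (R = 3 - 95 = -92)
C(Q) = 146 + 42*Q
B = 20449 (B = (51 - 1*(-92))² = (51 + 92)² = 143² = 20449)
(C(128) - 1*13005) + B = ((146 + 42*128) - 1*13005) + 20449 = ((146 + 5376) - 13005) + 20449 = (5522 - 13005) + 20449 = -7483 + 20449 = 12966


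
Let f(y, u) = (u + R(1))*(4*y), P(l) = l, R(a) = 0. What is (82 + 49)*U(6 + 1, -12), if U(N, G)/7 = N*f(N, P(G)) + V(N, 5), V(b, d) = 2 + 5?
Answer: -2150365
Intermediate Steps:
V(b, d) = 7
f(y, u) = 4*u*y (f(y, u) = (u + 0)*(4*y) = u*(4*y) = 4*u*y)
U(N, G) = 49 + 28*G*N**2 (U(N, G) = 7*(N*(4*G*N) + 7) = 7*(4*G*N**2 + 7) = 7*(7 + 4*G*N**2) = 49 + 28*G*N**2)
(82 + 49)*U(6 + 1, -12) = (82 + 49)*(49 + 28*(-12)*(6 + 1)**2) = 131*(49 + 28*(-12)*7**2) = 131*(49 + 28*(-12)*49) = 131*(49 - 16464) = 131*(-16415) = -2150365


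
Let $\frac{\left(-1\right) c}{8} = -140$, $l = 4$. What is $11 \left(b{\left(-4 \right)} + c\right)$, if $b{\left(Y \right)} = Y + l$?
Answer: $12320$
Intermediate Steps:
$b{\left(Y \right)} = 4 + Y$ ($b{\left(Y \right)} = Y + 4 = 4 + Y$)
$c = 1120$ ($c = \left(-8\right) \left(-140\right) = 1120$)
$11 \left(b{\left(-4 \right)} + c\right) = 11 \left(\left(4 - 4\right) + 1120\right) = 11 \left(0 + 1120\right) = 11 \cdot 1120 = 12320$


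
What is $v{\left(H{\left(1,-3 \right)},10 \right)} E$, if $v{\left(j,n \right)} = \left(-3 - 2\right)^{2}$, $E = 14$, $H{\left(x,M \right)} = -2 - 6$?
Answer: $350$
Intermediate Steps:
$H{\left(x,M \right)} = -8$ ($H{\left(x,M \right)} = -2 - 6 = -8$)
$v{\left(j,n \right)} = 25$ ($v{\left(j,n \right)} = \left(-5\right)^{2} = 25$)
$v{\left(H{\left(1,-3 \right)},10 \right)} E = 25 \cdot 14 = 350$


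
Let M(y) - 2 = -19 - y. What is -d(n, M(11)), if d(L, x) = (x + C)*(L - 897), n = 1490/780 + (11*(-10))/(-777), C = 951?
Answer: 427887251/518 ≈ 8.2604e+5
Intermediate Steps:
M(y) = -17 - y (M(y) = 2 + (-19 - y) = -17 - y)
n = 13817/6734 (n = 1490*(1/780) - 110*(-1/777) = 149/78 + 110/777 = 13817/6734 ≈ 2.0518)
d(L, x) = (-897 + L)*(951 + x) (d(L, x) = (x + 951)*(L - 897) = (951 + x)*(-897 + L) = (-897 + L)*(951 + x))
-d(n, M(11)) = -(-853047 - 897*(-17 - 1*11) + 951*(13817/6734) + 13817*(-17 - 1*11)/6734) = -(-853047 - 897*(-17 - 11) + 13139967/6734 + 13817*(-17 - 11)/6734) = -(-853047 - 897*(-28) + 13139967/6734 + (13817/6734)*(-28)) = -(-853047 + 25116 + 13139967/6734 - 27634/481) = -1*(-427887251/518) = 427887251/518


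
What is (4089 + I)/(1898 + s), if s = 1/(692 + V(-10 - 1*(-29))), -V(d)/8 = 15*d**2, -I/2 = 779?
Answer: 107891468/80907943 ≈ 1.3335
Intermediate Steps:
I = -1558 (I = -2*779 = -1558)
V(d) = -120*d**2
s = -1/42628 (s = 1/(692 - 120*(-10 - 1*(-29))**2) = 1/(692 - 120*(-10 + 29)**2) = 1/(692 - 120*19**2) = 1/(692 - 120*361) = 1/(692 - 43320) = 1/(-42628) = -1/42628 ≈ -2.3459e-5)
(4089 + I)/(1898 + s) = (4089 - 1558)/(1898 - 1/42628) = 2531/(80907943/42628) = 2531*(42628/80907943) = 107891468/80907943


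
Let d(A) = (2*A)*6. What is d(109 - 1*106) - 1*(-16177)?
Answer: 16213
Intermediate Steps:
d(A) = 12*A
d(109 - 1*106) - 1*(-16177) = 12*(109 - 1*106) - 1*(-16177) = 12*(109 - 106) + 16177 = 12*3 + 16177 = 36 + 16177 = 16213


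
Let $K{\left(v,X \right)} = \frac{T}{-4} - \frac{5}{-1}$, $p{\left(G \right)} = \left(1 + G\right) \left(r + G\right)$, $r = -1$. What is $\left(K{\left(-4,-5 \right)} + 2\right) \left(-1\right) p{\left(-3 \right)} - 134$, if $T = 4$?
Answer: $-182$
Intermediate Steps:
$p{\left(G \right)} = \left(1 + G\right) \left(-1 + G\right)$
$K{\left(v,X \right)} = 4$ ($K{\left(v,X \right)} = \frac{4}{-4} - \frac{5}{-1} = 4 \left(- \frac{1}{4}\right) - -5 = -1 + 5 = 4$)
$\left(K{\left(-4,-5 \right)} + 2\right) \left(-1\right) p{\left(-3 \right)} - 134 = \left(4 + 2\right) \left(-1\right) \left(-1 + \left(-3\right)^{2}\right) - 134 = 6 \left(-1\right) \left(-1 + 9\right) - 134 = \left(-6\right) 8 - 134 = -48 - 134 = -182$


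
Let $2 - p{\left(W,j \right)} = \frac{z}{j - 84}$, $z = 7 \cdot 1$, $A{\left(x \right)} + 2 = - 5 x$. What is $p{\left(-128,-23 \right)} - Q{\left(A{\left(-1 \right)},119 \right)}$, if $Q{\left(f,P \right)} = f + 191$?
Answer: $- \frac{20537}{107} \approx -191.93$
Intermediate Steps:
$A{\left(x \right)} = -2 - 5 x$
$Q{\left(f,P \right)} = 191 + f$
$z = 7$
$p{\left(W,j \right)} = 2 - \frac{7}{-84 + j}$ ($p{\left(W,j \right)} = 2 - \frac{7}{j - 84} = 2 - \frac{7}{-84 + j}$)
$p{\left(-128,-23 \right)} - Q{\left(A{\left(-1 \right)},119 \right)} = \frac{-175 + 2 \left(-23\right)}{-84 - 23} - \left(191 - -3\right) = \frac{-175 - 46}{-107} - \left(191 + \left(-2 + 5\right)\right) = \left(- \frac{1}{107}\right) \left(-221\right) - \left(191 + 3\right) = \frac{221}{107} - 194 = - \frac{20537}{107}$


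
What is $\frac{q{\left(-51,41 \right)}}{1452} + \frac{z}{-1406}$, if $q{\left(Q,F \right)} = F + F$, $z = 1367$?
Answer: $- \frac{233699}{255189} \approx -0.91579$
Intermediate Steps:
$q{\left(Q,F \right)} = 2 F$
$\frac{q{\left(-51,41 \right)}}{1452} + \frac{z}{-1406} = \frac{2 \cdot 41}{1452} + \frac{1367}{-1406} = 82 \cdot \frac{1}{1452} + 1367 \left(- \frac{1}{1406}\right) = \frac{41}{726} - \frac{1367}{1406} = - \frac{233699}{255189}$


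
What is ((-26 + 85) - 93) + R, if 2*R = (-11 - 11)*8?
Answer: -122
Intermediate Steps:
R = -88 (R = ((-11 - 11)*8)/2 = (-22*8)/2 = (½)*(-176) = -88)
((-26 + 85) - 93) + R = ((-26 + 85) - 93) - 88 = (59 - 93) - 88 = -34 - 88 = -122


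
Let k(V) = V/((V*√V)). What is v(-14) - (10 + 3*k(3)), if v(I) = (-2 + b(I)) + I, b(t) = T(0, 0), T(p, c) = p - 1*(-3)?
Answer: -23 - √3 ≈ -24.732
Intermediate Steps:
T(p, c) = 3 + p (T(p, c) = p + 3 = 3 + p)
b(t) = 3 (b(t) = 3 + 0 = 3)
k(V) = V^(-½) (k(V) = V/(V^(3/2)) = V/V^(3/2) = V^(-½))
v(I) = 1 + I (v(I) = (-2 + 3) + I = 1 + I)
v(-14) - (10 + 3*k(3)) = (1 - 14) - (10 + 3/√3) = -13 - (10 + 3*(√3/3)) = -13 - (10 + √3) = -13 + (-10 - √3) = -23 - √3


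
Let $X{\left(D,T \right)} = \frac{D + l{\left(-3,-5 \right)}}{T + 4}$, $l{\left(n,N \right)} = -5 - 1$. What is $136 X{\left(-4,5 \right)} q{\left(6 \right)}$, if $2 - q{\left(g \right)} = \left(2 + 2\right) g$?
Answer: $\frac{29920}{9} \approx 3324.4$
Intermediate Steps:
$l{\left(n,N \right)} = -6$
$q{\left(g \right)} = 2 - 4 g$ ($q{\left(g \right)} = 2 - \left(2 + 2\right) g = 2 - 4 g$)
$X{\left(D,T \right)} = \frac{-6 + D}{4 + T}$ ($X{\left(D,T \right)} = \frac{D - 6}{T + 4} = \frac{-6 + D}{4 + T}$)
$136 X{\left(-4,5 \right)} q{\left(6 \right)} = 136 \frac{-6 - 4}{4 + 5} \left(2 - 24\right) = 136 \cdot \frac{1}{9} \left(-10\right) \left(2 - 24\right) = 136 \cdot \frac{1}{9} \left(-10\right) \left(-22\right) = 136 \left(- \frac{10}{9}\right) \left(-22\right) = \left(- \frac{1360}{9}\right) \left(-22\right) = \frac{29920}{9}$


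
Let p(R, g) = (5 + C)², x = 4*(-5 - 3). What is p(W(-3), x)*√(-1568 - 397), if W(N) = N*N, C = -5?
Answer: 0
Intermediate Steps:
W(N) = N²
x = -32 (x = 4*(-8) = -32)
p(R, g) = 0 (p(R, g) = (5 - 5)² = 0² = 0)
p(W(-3), x)*√(-1568 - 397) = 0*√(-1568 - 397) = 0*√(-1965) = 0*(I*√1965) = 0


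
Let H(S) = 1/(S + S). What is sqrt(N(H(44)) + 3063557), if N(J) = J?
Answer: sqrt(5931046374)/44 ≈ 1750.3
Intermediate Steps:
H(S) = 1/(2*S)
sqrt(N(H(44)) + 3063557) = sqrt((1/2)/44 + 3063557) = sqrt((1/2)*(1/44) + 3063557) = sqrt(1/88 + 3063557) = sqrt(269593017/88) = sqrt(5931046374)/44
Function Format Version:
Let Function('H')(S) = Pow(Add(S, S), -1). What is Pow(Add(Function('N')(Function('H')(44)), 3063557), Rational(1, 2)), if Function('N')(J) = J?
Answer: Mul(Rational(1, 44), Pow(5931046374, Rational(1, 2))) ≈ 1750.3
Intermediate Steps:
Function('H')(S) = Mul(Rational(1, 2), Pow(S, -1)) (Function('H')(S) = Pow(Mul(2, S), -1) = Mul(Rational(1, 2), Pow(S, -1)))
Pow(Add(Function('N')(Function('H')(44)), 3063557), Rational(1, 2)) = Pow(Add(Mul(Rational(1, 2), Pow(44, -1)), 3063557), Rational(1, 2)) = Pow(Add(Mul(Rational(1, 2), Rational(1, 44)), 3063557), Rational(1, 2)) = Pow(Add(Rational(1, 88), 3063557), Rational(1, 2)) = Pow(Rational(269593017, 88), Rational(1, 2)) = Mul(Rational(1, 44), Pow(5931046374, Rational(1, 2)))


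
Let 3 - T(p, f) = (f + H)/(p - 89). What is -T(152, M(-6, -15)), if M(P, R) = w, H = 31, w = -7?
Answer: -55/21 ≈ -2.6190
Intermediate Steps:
M(P, R) = -7
T(p, f) = 3 - (31 + f)/(-89 + p) (T(p, f) = 3 - (f + 31)/(p - 89) = 3 - (31 + f)/(-89 + p))
-T(152, M(-6, -15)) = -(-298 - 1*(-7) + 3*152)/(-89 + 152) = -(-298 + 7 + 456)/63 = -165/63 = -1*55/21 = -55/21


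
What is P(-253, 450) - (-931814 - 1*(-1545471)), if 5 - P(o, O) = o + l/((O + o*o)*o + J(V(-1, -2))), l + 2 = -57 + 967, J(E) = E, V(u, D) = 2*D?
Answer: -10003391246361/16308131 ≈ -6.1340e+5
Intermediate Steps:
l = 908 (l = -2 + (-57 + 967) = -2 + 910 = 908)
P(o, O) = 5 - o - 908/(-4 + o*(O + o²)) (P(o, O) = 5 - (o + 908/((O + o*o)*o + 2*(-2))) = 5 - (o + 908/((O + o²)*o - 4)) = 5 - (o + 908/(o*(O + o²) - 4)) = 5 - (o + 908/(-4 + o*(O + o²))) = 5 + (-o - 908/(-4 + o*(O + o²))) = 5 - o - 908/(-4 + o*(O + o²)))
P(-253, 450) - (-931814 - 1*(-1545471)) = (-928 - 1*(-253)⁴ + 4*(-253) + 5*(-253)³ - 1*450*(-253)² + 5*450*(-253))/(-4 + (-253)³ + 450*(-253)) - (-931814 - 1*(-1545471)) = (-928 - 1*4097152081 - 1012 + 5*(-16194277) - 1*450*64009 - 569250)/(-4 - 16194277 - 113850) - (-931814 + 1545471) = (-928 - 4097152081 - 1012 - 80971385 - 28804050 - 569250)/(-16308131) - 1*613657 = -1/16308131*(-4207498706) - 613657 = 4207498706/16308131 - 613657 = -10003391246361/16308131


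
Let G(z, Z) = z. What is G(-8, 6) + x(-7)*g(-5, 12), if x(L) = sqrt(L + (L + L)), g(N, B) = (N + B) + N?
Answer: -8 + 2*I*sqrt(21) ≈ -8.0 + 9.1651*I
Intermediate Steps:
g(N, B) = B + 2*N (g(N, B) = (B + N) + N = B + 2*N)
x(L) = sqrt(3)*sqrt(L) (x(L) = sqrt(L + 2*L) = sqrt(3*L) = sqrt(3)*sqrt(L))
G(-8, 6) + x(-7)*g(-5, 12) = -8 + (sqrt(3)*sqrt(-7))*(12 + 2*(-5)) = -8 + (sqrt(3)*(I*sqrt(7)))*(12 - 10) = -8 + (I*sqrt(21))*2 = -8 + 2*I*sqrt(21)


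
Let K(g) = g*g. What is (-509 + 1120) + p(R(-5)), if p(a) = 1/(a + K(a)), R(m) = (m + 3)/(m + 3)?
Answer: 1223/2 ≈ 611.50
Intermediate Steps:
K(g) = g²
R(m) = 1 (R(m) = (3 + m)/(3 + m) = 1)
p(a) = 1/(a + a²)
(-509 + 1120) + p(R(-5)) = (-509 + 1120) + 1/(1*(1 + 1)) = 611 + 1/2 = 611 + 1*(½) = 611 + ½ = 1223/2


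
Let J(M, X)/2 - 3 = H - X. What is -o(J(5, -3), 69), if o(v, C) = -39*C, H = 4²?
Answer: 2691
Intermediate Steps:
H = 16
J(M, X) = 38 - 2*X (J(M, X) = 6 + 2*(16 - X) = 6 + (32 - 2*X) = 38 - 2*X)
-o(J(5, -3), 69) = -(-39)*69 = -1*(-2691) = 2691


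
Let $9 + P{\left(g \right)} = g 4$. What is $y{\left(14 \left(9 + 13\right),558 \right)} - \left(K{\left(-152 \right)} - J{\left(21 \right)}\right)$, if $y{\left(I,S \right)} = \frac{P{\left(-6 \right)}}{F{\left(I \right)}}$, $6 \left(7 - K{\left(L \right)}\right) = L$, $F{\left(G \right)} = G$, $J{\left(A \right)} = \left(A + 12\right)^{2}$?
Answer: $\frac{88751}{84} \approx 1056.6$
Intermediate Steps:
$J{\left(A \right)} = \left(12 + A\right)^{2}$
$K{\left(L \right)} = 7 - \frac{L}{6}$
$P{\left(g \right)} = -9 + 4 g$ ($P{\left(g \right)} = -9 + g 4 = -9 + 4 g$)
$y{\left(I,S \right)} = - \frac{33}{I}$ ($y{\left(I,S \right)} = \frac{-9 + 4 \left(-6\right)}{I} = \frac{-9 - 24}{I} = - \frac{33}{I}$)
$y{\left(14 \left(9 + 13\right),558 \right)} - \left(K{\left(-152 \right)} - J{\left(21 \right)}\right) = - \frac{33}{14 \left(9 + 13\right)} - \left(\left(7 - - \frac{76}{3}\right) - \left(12 + 21\right)^{2}\right) = - \frac{33}{14 \cdot 22} - \left(\left(7 + \frac{76}{3}\right) - 33^{2}\right) = - \frac{33}{308} - \left(\frac{97}{3} - 1089\right) = \left(-33\right) \frac{1}{308} - \left(\frac{97}{3} - 1089\right) = - \frac{3}{28} - - \frac{3170}{3} = - \frac{3}{28} + \frac{3170}{3} = \frac{88751}{84}$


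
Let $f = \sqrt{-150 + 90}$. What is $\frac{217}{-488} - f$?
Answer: $- \frac{217}{488} - 2 i \sqrt{15} \approx -0.44467 - 7.746 i$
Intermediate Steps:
$f = 2 i \sqrt{15}$ ($f = \sqrt{-60} = 2 i \sqrt{15} \approx 7.746 i$)
$\frac{217}{-488} - f = \frac{217}{-488} - 2 i \sqrt{15} = 217 \left(- \frac{1}{488}\right) - 2 i \sqrt{15} = - \frac{217}{488} - 2 i \sqrt{15}$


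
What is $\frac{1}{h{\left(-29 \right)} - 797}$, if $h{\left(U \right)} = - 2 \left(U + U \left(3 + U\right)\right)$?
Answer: $- \frac{1}{2247} \approx -0.00044504$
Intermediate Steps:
$h{\left(U \right)} = - 2 U - 2 U \left(3 + U\right)$
$\frac{1}{h{\left(-29 \right)} - 797} = \frac{1}{\left(-2\right) \left(-29\right) \left(4 - 29\right) - 797} = \frac{1}{\left(-2\right) \left(-29\right) \left(-25\right) - 797} = \frac{1}{-1450 - 797} = \frac{1}{-2247} = - \frac{1}{2247}$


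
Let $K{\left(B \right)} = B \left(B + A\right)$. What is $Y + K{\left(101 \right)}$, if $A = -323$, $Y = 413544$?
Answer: $391122$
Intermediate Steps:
$K{\left(B \right)} = B \left(-323 + B\right)$ ($K{\left(B \right)} = B \left(B - 323\right) = B \left(-323 + B\right)$)
$Y + K{\left(101 \right)} = 413544 + 101 \left(-323 + 101\right) = 413544 + 101 \left(-222\right) = 413544 - 22422 = 391122$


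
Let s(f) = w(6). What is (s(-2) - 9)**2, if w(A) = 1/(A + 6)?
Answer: 11449/144 ≈ 79.507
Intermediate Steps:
w(A) = 1/(6 + A)
s(f) = 1/12 (s(f) = 1/(6 + 6) = 1/12)
(s(-2) - 9)**2 = (1/12 - 9)**2 = (-107/12)**2 = 11449/144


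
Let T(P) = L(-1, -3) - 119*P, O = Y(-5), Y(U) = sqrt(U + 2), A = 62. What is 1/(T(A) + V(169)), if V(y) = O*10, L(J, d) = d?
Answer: -7381/54479461 - 10*I*sqrt(3)/54479461 ≈ -0.00013548 - 3.1793e-7*I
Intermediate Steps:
Y(U) = sqrt(2 + U)
O = I*sqrt(3) (O = sqrt(2 - 5) = sqrt(-3) = I*sqrt(3) ≈ 1.732*I)
T(P) = -3 - 119*P
V(y) = 10*I*sqrt(3) (V(y) = (I*sqrt(3))*10 = 10*I*sqrt(3))
1/(T(A) + V(169)) = 1/((-3 - 119*62) + 10*I*sqrt(3)) = 1/((-3 - 7378) + 10*I*sqrt(3)) = 1/(-7381 + 10*I*sqrt(3))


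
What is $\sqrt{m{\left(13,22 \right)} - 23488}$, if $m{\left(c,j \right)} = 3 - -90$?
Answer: $i \sqrt{23395} \approx 152.95 i$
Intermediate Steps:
$m{\left(c,j \right)} = 93$ ($m{\left(c,j \right)} = 3 + 90 = 93$)
$\sqrt{m{\left(13,22 \right)} - 23488} = \sqrt{93 - 23488} = \sqrt{-23395} = i \sqrt{23395}$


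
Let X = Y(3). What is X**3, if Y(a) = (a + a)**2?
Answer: 46656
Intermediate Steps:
Y(a) = 4*a**2 (Y(a) = (2*a)**2 = 4*a**2)
X = 36 (X = 4*3**2 = 4*9 = 36)
X**3 = 36**3 = 46656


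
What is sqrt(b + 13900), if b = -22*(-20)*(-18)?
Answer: 2*sqrt(1495) ≈ 77.330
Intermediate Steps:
b = -7920 (b = 440*(-18) = -7920)
sqrt(b + 13900) = sqrt(-7920 + 13900) = sqrt(5980) = 2*sqrt(1495)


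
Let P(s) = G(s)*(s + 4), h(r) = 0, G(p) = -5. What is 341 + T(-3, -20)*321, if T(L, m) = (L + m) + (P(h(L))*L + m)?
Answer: 5798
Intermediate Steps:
P(s) = -20 - 5*s (P(s) = -5*(s + 4) = -5*(4 + s) = -20 - 5*s)
T(L, m) = -19*L + 2*m (T(L, m) = (L + m) + ((-20 - 5*0)*L + m) = (L + m) + ((-20 + 0)*L + m) = (L + m) + (-20*L + m) = (L + m) + (m - 20*L) = -19*L + 2*m)
341 + T(-3, -20)*321 = 341 + (-19*(-3) + 2*(-20))*321 = 341 + (57 - 40)*321 = 341 + 17*321 = 341 + 5457 = 5798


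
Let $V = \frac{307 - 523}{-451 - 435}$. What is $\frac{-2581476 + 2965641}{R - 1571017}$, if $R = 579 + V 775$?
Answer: $- \frac{170185095}{695620334} \approx -0.24465$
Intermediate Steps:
$V = \frac{108}{443}$ ($V = - \frac{216}{-886} = \left(-216\right) \left(- \frac{1}{886}\right) = \frac{108}{443} \approx 0.24379$)
$R = \frac{340197}{443}$ ($R = 579 + \frac{108}{443} \cdot 775 = 579 + \frac{83700}{443} = \frac{340197}{443} \approx 767.94$)
$\frac{-2581476 + 2965641}{R - 1571017} = \frac{-2581476 + 2965641}{\frac{340197}{443} - 1571017} = \frac{384165}{- \frac{695620334}{443}} = 384165 \left(- \frac{443}{695620334}\right) = - \frac{170185095}{695620334}$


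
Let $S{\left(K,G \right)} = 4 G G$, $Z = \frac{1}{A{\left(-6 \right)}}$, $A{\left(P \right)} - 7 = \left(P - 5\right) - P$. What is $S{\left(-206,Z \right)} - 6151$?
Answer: $-6150$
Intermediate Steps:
$A{\left(P \right)} = 2$ ($A{\left(P \right)} = 7 + \left(\left(P - 5\right) - P\right) = 7 + \left(\left(-5 + P\right) - P\right) = 7 - 5 = 2$)
$Z = \frac{1}{2} \approx 0.5$
$S{\left(K,G \right)} = 4 G^{2}$
$S{\left(-206,Z \right)} - 6151 = \frac{4}{4} - 6151 = 4 \cdot \frac{1}{4} - 6151 = 1 - 6151 = -6150$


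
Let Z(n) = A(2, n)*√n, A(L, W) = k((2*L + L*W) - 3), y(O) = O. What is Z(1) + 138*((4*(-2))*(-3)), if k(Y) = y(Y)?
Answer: 3315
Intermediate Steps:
k(Y) = Y
A(L, W) = -3 + 2*L + L*W (A(L, W) = (2*L + L*W) - 3 = -3 + 2*L + L*W)
Z(n) = √n*(1 + 2*n) (Z(n) = (-3 + 2*2 + 2*n)*√n = (-3 + 4 + 2*n)*√n = (1 + 2*n)*√n = √n*(1 + 2*n))
Z(1) + 138*((4*(-2))*(-3)) = √1*(1 + 2*1) + 138*((4*(-2))*(-3)) = 1*(1 + 2) + 138*(-8*(-3)) = 1*3 + 138*24 = 3 + 3312 = 3315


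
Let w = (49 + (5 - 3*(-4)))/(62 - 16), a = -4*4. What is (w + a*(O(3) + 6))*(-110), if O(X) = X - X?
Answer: 239250/23 ≈ 10402.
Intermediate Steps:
a = -16
O(X) = 0
w = 33/23 (w = (49 + (5 + 12))/46 = (49 + 17)*(1/46) = 66*(1/46) = 33/23 ≈ 1.4348)
(w + a*(O(3) + 6))*(-110) = (33/23 - 16*(0 + 6))*(-110) = (33/23 - 16*6)*(-110) = (33/23 - 96)*(-110) = -2175/23*(-110) = 239250/23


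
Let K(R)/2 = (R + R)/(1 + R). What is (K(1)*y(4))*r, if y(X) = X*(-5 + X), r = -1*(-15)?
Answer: -120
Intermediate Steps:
K(R) = 4*R/(1 + R) (K(R) = 2*((R + R)/(1 + R)) = 2*((2*R)/(1 + R)) = 2*(2*R/(1 + R)) = 4*R/(1 + R))
r = 15
(K(1)*y(4))*r = ((4*1/(1 + 1))*(4*(-5 + 4)))*15 = ((4*1/2)*(4*(-1)))*15 = ((4*1*(1/2))*(-4))*15 = (2*(-4))*15 = -8*15 = -120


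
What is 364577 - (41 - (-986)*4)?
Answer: 360592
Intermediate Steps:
364577 - (41 - (-986)*4) = 364577 - (41 - 58*(-68)) = 364577 - (41 + 3944) = 364577 - 1*3985 = 364577 - 3985 = 360592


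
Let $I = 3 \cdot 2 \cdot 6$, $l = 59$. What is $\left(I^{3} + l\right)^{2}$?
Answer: $2182291225$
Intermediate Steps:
$I = 36$ ($I = 6 \cdot 6 = 36$)
$\left(I^{3} + l\right)^{2} = \left(36^{3} + 59\right)^{2} = \left(46656 + 59\right)^{2} = 46715^{2} = 2182291225$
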